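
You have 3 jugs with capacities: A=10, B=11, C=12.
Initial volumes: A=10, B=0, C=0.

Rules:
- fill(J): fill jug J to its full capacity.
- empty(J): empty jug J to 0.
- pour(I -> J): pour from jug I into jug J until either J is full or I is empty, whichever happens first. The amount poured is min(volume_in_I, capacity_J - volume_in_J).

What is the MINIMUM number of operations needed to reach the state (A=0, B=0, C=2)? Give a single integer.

BFS from (A=10, B=0, C=0). One shortest path:
  1. empty(A) -> (A=0 B=0 C=0)
  2. fill(C) -> (A=0 B=0 C=12)
  3. pour(C -> A) -> (A=10 B=0 C=2)
  4. empty(A) -> (A=0 B=0 C=2)
Reached target in 4 moves.

Answer: 4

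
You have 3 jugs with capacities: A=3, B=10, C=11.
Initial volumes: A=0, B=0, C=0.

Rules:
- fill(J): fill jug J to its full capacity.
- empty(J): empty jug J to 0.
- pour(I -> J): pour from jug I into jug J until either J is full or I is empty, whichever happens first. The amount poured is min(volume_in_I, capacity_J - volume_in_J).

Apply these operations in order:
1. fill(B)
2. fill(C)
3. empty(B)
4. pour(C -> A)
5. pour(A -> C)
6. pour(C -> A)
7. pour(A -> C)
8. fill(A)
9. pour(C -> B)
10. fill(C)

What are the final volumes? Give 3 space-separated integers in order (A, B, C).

Step 1: fill(B) -> (A=0 B=10 C=0)
Step 2: fill(C) -> (A=0 B=10 C=11)
Step 3: empty(B) -> (A=0 B=0 C=11)
Step 4: pour(C -> A) -> (A=3 B=0 C=8)
Step 5: pour(A -> C) -> (A=0 B=0 C=11)
Step 6: pour(C -> A) -> (A=3 B=0 C=8)
Step 7: pour(A -> C) -> (A=0 B=0 C=11)
Step 8: fill(A) -> (A=3 B=0 C=11)
Step 9: pour(C -> B) -> (A=3 B=10 C=1)
Step 10: fill(C) -> (A=3 B=10 C=11)

Answer: 3 10 11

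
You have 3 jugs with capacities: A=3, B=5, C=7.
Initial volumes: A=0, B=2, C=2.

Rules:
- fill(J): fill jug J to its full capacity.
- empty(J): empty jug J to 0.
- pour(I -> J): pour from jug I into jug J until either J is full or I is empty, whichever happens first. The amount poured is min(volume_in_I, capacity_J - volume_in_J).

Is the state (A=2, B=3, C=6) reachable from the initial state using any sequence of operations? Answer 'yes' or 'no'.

Answer: no

Derivation:
BFS explored all 144 reachable states.
Reachable set includes: (0,0,0), (0,0,1), (0,0,2), (0,0,3), (0,0,4), (0,0,5), (0,0,6), (0,0,7), (0,1,0), (0,1,1), (0,1,2), (0,1,3) ...
Target (A=2, B=3, C=6) not in reachable set → no.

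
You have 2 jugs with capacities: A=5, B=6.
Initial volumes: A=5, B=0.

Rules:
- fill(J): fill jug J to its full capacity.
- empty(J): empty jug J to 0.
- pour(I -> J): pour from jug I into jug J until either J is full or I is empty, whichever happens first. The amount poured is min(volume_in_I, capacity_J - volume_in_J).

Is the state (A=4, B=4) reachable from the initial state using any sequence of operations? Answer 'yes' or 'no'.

BFS explored all 22 reachable states.
Reachable set includes: (0,0), (0,1), (0,2), (0,3), (0,4), (0,5), (0,6), (1,0), (1,6), (2,0), (2,6), (3,0) ...
Target (A=4, B=4) not in reachable set → no.

Answer: no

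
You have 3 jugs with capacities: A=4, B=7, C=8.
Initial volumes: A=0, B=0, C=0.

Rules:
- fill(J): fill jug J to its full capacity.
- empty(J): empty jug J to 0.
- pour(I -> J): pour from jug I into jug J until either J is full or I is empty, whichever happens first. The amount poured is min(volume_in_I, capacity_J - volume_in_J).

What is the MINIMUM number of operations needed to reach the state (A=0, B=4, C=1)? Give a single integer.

BFS from (A=0, B=0, C=0). One shortest path:
  1. fill(A) -> (A=4 B=0 C=0)
  2. fill(C) -> (A=4 B=0 C=8)
  3. pour(C -> B) -> (A=4 B=7 C=1)
  4. empty(B) -> (A=4 B=0 C=1)
  5. pour(A -> B) -> (A=0 B=4 C=1)
Reached target in 5 moves.

Answer: 5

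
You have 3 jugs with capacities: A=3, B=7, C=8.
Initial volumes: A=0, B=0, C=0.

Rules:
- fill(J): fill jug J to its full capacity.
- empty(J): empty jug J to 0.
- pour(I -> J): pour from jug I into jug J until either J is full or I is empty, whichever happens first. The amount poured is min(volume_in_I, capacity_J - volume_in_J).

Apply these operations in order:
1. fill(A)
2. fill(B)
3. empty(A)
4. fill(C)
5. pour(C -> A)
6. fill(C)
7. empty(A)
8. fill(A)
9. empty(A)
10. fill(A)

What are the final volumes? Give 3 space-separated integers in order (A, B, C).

Step 1: fill(A) -> (A=3 B=0 C=0)
Step 2: fill(B) -> (A=3 B=7 C=0)
Step 3: empty(A) -> (A=0 B=7 C=0)
Step 4: fill(C) -> (A=0 B=7 C=8)
Step 5: pour(C -> A) -> (A=3 B=7 C=5)
Step 6: fill(C) -> (A=3 B=7 C=8)
Step 7: empty(A) -> (A=0 B=7 C=8)
Step 8: fill(A) -> (A=3 B=7 C=8)
Step 9: empty(A) -> (A=0 B=7 C=8)
Step 10: fill(A) -> (A=3 B=7 C=8)

Answer: 3 7 8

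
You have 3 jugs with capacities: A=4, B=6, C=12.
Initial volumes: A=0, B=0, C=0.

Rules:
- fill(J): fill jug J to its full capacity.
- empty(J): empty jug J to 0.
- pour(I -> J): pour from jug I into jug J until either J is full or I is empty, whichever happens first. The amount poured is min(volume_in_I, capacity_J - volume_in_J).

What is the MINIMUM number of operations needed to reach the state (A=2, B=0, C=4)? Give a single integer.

BFS from (A=0, B=0, C=0). One shortest path:
  1. fill(B) -> (A=0 B=6 C=0)
  2. pour(B -> A) -> (A=4 B=2 C=0)
  3. pour(A -> C) -> (A=0 B=2 C=4)
  4. pour(B -> A) -> (A=2 B=0 C=4)
Reached target in 4 moves.

Answer: 4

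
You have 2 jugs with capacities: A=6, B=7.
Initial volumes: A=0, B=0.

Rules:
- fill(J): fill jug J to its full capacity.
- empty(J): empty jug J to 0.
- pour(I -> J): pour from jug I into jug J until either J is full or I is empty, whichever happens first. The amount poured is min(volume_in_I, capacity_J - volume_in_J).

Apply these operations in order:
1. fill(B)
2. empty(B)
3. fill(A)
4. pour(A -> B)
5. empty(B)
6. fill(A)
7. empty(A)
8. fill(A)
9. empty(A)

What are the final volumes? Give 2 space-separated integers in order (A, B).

Step 1: fill(B) -> (A=0 B=7)
Step 2: empty(B) -> (A=0 B=0)
Step 3: fill(A) -> (A=6 B=0)
Step 4: pour(A -> B) -> (A=0 B=6)
Step 5: empty(B) -> (A=0 B=0)
Step 6: fill(A) -> (A=6 B=0)
Step 7: empty(A) -> (A=0 B=0)
Step 8: fill(A) -> (A=6 B=0)
Step 9: empty(A) -> (A=0 B=0)

Answer: 0 0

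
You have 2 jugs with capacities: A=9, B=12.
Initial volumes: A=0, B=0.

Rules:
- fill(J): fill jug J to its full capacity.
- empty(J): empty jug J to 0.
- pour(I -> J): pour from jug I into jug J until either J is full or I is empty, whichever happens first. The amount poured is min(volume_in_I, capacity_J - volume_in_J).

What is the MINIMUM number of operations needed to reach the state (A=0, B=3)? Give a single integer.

Answer: 3

Derivation:
BFS from (A=0, B=0). One shortest path:
  1. fill(B) -> (A=0 B=12)
  2. pour(B -> A) -> (A=9 B=3)
  3. empty(A) -> (A=0 B=3)
Reached target in 3 moves.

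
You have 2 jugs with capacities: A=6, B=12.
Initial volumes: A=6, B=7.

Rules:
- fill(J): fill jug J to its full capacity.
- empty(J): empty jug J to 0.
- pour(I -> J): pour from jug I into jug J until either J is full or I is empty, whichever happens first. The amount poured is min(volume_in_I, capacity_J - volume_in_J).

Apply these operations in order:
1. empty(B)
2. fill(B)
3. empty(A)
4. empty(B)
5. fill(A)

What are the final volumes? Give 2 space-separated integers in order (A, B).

Step 1: empty(B) -> (A=6 B=0)
Step 2: fill(B) -> (A=6 B=12)
Step 3: empty(A) -> (A=0 B=12)
Step 4: empty(B) -> (A=0 B=0)
Step 5: fill(A) -> (A=6 B=0)

Answer: 6 0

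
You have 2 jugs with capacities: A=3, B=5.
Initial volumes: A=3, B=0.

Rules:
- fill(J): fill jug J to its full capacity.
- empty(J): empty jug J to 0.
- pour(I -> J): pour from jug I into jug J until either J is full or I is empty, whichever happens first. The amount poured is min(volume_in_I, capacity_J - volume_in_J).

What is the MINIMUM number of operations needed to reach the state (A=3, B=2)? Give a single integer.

Answer: 3

Derivation:
BFS from (A=3, B=0). One shortest path:
  1. empty(A) -> (A=0 B=0)
  2. fill(B) -> (A=0 B=5)
  3. pour(B -> A) -> (A=3 B=2)
Reached target in 3 moves.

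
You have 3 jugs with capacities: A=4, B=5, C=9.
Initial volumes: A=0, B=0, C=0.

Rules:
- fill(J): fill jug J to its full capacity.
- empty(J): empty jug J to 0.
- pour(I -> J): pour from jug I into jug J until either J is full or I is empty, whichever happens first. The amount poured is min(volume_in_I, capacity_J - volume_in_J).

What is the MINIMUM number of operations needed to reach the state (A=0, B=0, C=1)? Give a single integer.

Answer: 4

Derivation:
BFS from (A=0, B=0, C=0). One shortest path:
  1. fill(B) -> (A=0 B=5 C=0)
  2. pour(B -> A) -> (A=4 B=1 C=0)
  3. empty(A) -> (A=0 B=1 C=0)
  4. pour(B -> C) -> (A=0 B=0 C=1)
Reached target in 4 moves.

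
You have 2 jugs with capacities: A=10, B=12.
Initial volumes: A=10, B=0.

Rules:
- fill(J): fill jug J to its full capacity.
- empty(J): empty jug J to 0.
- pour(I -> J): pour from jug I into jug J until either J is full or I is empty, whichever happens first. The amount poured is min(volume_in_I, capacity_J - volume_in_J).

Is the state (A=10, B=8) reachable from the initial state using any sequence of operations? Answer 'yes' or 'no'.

Answer: yes

Derivation:
BFS from (A=10, B=0):
  1. pour(A -> B) -> (A=0 B=10)
  2. fill(A) -> (A=10 B=10)
  3. pour(A -> B) -> (A=8 B=12)
  4. empty(B) -> (A=8 B=0)
  5. pour(A -> B) -> (A=0 B=8)
  6. fill(A) -> (A=10 B=8)
Target reached → yes.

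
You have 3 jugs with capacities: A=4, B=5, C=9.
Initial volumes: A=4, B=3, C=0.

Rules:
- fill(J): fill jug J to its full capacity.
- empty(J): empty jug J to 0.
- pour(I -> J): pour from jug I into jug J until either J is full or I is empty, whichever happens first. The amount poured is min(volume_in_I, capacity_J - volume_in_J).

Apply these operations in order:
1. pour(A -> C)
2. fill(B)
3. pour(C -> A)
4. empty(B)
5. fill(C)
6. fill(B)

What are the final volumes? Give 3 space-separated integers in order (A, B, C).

Step 1: pour(A -> C) -> (A=0 B=3 C=4)
Step 2: fill(B) -> (A=0 B=5 C=4)
Step 3: pour(C -> A) -> (A=4 B=5 C=0)
Step 4: empty(B) -> (A=4 B=0 C=0)
Step 5: fill(C) -> (A=4 B=0 C=9)
Step 6: fill(B) -> (A=4 B=5 C=9)

Answer: 4 5 9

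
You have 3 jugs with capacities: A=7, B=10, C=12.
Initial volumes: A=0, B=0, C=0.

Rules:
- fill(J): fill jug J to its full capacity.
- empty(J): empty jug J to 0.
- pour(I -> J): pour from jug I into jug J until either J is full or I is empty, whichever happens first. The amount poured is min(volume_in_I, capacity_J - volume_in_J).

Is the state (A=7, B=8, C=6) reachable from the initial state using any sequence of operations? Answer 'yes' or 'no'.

Answer: yes

Derivation:
BFS from (A=0, B=0, C=0):
  1. fill(A) -> (A=7 B=0 C=0)
  2. pour(A -> B) -> (A=0 B=7 C=0)
  3. fill(A) -> (A=7 B=7 C=0)
  4. pour(A -> B) -> (A=4 B=10 C=0)
  5. pour(B -> C) -> (A=4 B=0 C=10)
  6. pour(A -> B) -> (A=0 B=4 C=10)
  7. fill(A) -> (A=7 B=4 C=10)
  8. pour(A -> B) -> (A=1 B=10 C=10)
  9. pour(B -> C) -> (A=1 B=8 C=12)
  10. pour(C -> A) -> (A=7 B=8 C=6)
Target reached → yes.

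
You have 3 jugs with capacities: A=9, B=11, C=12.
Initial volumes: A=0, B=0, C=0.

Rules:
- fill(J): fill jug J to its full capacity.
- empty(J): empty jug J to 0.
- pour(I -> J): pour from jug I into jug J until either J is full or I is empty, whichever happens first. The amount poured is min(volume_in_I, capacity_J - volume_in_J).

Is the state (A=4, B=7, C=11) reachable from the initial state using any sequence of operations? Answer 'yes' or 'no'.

Answer: no

Derivation:
BFS explored all 680 reachable states.
Reachable set includes: (0,0,0), (0,0,1), (0,0,2), (0,0,3), (0,0,4), (0,0,5), (0,0,6), (0,0,7), (0,0,8), (0,0,9), (0,0,10), (0,0,11) ...
Target (A=4, B=7, C=11) not in reachable set → no.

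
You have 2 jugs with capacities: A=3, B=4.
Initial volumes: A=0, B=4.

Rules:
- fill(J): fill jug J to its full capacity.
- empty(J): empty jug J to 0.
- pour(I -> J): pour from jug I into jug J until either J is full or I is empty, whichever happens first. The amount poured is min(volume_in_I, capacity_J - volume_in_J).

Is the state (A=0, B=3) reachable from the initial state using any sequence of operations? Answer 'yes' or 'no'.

BFS from (A=0, B=4):
  1. fill(A) -> (A=3 B=4)
  2. empty(B) -> (A=3 B=0)
  3. pour(A -> B) -> (A=0 B=3)
Target reached → yes.

Answer: yes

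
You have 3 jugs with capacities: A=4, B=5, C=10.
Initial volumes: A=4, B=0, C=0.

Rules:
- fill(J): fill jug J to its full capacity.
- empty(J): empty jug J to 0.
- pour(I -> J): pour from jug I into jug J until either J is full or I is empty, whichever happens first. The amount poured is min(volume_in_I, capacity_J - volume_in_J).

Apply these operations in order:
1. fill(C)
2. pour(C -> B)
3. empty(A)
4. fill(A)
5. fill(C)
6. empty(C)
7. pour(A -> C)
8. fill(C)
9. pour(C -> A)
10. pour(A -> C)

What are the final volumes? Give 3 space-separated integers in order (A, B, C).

Step 1: fill(C) -> (A=4 B=0 C=10)
Step 2: pour(C -> B) -> (A=4 B=5 C=5)
Step 3: empty(A) -> (A=0 B=5 C=5)
Step 4: fill(A) -> (A=4 B=5 C=5)
Step 5: fill(C) -> (A=4 B=5 C=10)
Step 6: empty(C) -> (A=4 B=5 C=0)
Step 7: pour(A -> C) -> (A=0 B=5 C=4)
Step 8: fill(C) -> (A=0 B=5 C=10)
Step 9: pour(C -> A) -> (A=4 B=5 C=6)
Step 10: pour(A -> C) -> (A=0 B=5 C=10)

Answer: 0 5 10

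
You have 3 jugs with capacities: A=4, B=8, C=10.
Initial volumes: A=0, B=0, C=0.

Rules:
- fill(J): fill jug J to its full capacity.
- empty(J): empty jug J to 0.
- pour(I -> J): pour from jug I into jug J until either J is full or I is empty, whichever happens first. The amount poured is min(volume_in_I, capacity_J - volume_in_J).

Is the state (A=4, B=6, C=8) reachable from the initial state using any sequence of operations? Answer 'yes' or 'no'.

Answer: yes

Derivation:
BFS from (A=0, B=0, C=0):
  1. fill(C) -> (A=0 B=0 C=10)
  2. pour(C -> B) -> (A=0 B=8 C=2)
  3. pour(C -> A) -> (A=2 B=8 C=0)
  4. pour(B -> C) -> (A=2 B=0 C=8)
  5. fill(B) -> (A=2 B=8 C=8)
  6. pour(B -> A) -> (A=4 B=6 C=8)
Target reached → yes.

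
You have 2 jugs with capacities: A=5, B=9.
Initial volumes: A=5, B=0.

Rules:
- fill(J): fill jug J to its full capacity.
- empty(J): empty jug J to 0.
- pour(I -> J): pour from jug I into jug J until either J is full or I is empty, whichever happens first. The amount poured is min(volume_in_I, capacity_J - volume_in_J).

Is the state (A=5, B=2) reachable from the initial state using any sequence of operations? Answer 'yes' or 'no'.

BFS from (A=5, B=0):
  1. pour(A -> B) -> (A=0 B=5)
  2. fill(A) -> (A=5 B=5)
  3. pour(A -> B) -> (A=1 B=9)
  4. empty(B) -> (A=1 B=0)
  5. pour(A -> B) -> (A=0 B=1)
  6. fill(A) -> (A=5 B=1)
  7. pour(A -> B) -> (A=0 B=6)
  8. fill(A) -> (A=5 B=6)
  9. pour(A -> B) -> (A=2 B=9)
  10. empty(B) -> (A=2 B=0)
  11. pour(A -> B) -> (A=0 B=2)
  12. fill(A) -> (A=5 B=2)
Target reached → yes.

Answer: yes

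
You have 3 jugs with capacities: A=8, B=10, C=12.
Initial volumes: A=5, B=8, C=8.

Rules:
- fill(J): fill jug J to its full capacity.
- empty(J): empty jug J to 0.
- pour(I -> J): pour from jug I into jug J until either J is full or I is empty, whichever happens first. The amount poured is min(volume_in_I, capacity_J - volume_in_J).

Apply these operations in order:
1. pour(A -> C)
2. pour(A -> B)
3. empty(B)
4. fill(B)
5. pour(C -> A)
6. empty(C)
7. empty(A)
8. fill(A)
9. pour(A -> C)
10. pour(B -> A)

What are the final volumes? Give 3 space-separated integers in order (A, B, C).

Step 1: pour(A -> C) -> (A=1 B=8 C=12)
Step 2: pour(A -> B) -> (A=0 B=9 C=12)
Step 3: empty(B) -> (A=0 B=0 C=12)
Step 4: fill(B) -> (A=0 B=10 C=12)
Step 5: pour(C -> A) -> (A=8 B=10 C=4)
Step 6: empty(C) -> (A=8 B=10 C=0)
Step 7: empty(A) -> (A=0 B=10 C=0)
Step 8: fill(A) -> (A=8 B=10 C=0)
Step 9: pour(A -> C) -> (A=0 B=10 C=8)
Step 10: pour(B -> A) -> (A=8 B=2 C=8)

Answer: 8 2 8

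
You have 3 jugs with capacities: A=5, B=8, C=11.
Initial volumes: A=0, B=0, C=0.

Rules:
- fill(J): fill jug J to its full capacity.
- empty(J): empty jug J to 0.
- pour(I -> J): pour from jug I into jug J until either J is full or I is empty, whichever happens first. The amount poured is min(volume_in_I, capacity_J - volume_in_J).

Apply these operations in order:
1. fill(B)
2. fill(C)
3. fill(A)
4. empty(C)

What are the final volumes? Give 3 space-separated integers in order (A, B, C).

Answer: 5 8 0

Derivation:
Step 1: fill(B) -> (A=0 B=8 C=0)
Step 2: fill(C) -> (A=0 B=8 C=11)
Step 3: fill(A) -> (A=5 B=8 C=11)
Step 4: empty(C) -> (A=5 B=8 C=0)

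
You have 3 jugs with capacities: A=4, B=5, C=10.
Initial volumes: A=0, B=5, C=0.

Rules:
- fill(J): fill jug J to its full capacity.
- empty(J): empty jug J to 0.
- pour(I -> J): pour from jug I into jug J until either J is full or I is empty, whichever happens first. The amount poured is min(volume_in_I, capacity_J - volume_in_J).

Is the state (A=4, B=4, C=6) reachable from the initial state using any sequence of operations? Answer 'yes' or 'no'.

Answer: yes

Derivation:
BFS from (A=0, B=5, C=0):
  1. fill(A) -> (A=4 B=5 C=0)
  2. empty(B) -> (A=4 B=0 C=0)
  3. fill(C) -> (A=4 B=0 C=10)
  4. pour(A -> B) -> (A=0 B=4 C=10)
  5. pour(C -> A) -> (A=4 B=4 C=6)
Target reached → yes.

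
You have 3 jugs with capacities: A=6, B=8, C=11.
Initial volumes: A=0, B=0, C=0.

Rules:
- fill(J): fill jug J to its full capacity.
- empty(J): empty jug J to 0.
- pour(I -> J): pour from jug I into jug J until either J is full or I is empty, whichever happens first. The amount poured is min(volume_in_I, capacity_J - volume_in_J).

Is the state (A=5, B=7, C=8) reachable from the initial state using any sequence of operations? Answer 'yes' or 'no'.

Answer: no

Derivation:
BFS explored all 406 reachable states.
Reachable set includes: (0,0,0), (0,0,1), (0,0,2), (0,0,3), (0,0,4), (0,0,5), (0,0,6), (0,0,7), (0,0,8), (0,0,9), (0,0,10), (0,0,11) ...
Target (A=5, B=7, C=8) not in reachable set → no.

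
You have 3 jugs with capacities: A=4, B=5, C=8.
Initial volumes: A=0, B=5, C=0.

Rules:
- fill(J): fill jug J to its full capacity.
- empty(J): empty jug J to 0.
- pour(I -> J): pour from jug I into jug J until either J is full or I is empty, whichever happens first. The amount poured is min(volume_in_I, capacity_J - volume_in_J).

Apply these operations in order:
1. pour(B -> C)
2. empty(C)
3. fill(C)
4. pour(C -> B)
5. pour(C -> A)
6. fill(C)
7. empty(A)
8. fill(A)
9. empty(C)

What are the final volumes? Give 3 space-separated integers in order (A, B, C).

Answer: 4 5 0

Derivation:
Step 1: pour(B -> C) -> (A=0 B=0 C=5)
Step 2: empty(C) -> (A=0 B=0 C=0)
Step 3: fill(C) -> (A=0 B=0 C=8)
Step 4: pour(C -> B) -> (A=0 B=5 C=3)
Step 5: pour(C -> A) -> (A=3 B=5 C=0)
Step 6: fill(C) -> (A=3 B=5 C=8)
Step 7: empty(A) -> (A=0 B=5 C=8)
Step 8: fill(A) -> (A=4 B=5 C=8)
Step 9: empty(C) -> (A=4 B=5 C=0)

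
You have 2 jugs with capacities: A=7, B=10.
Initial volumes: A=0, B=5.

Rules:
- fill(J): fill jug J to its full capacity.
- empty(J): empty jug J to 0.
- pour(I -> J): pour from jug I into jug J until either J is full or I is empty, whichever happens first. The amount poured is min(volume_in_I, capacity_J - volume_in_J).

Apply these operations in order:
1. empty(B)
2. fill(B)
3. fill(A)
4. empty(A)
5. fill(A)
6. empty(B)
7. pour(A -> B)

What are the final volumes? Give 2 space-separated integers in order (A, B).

Step 1: empty(B) -> (A=0 B=0)
Step 2: fill(B) -> (A=0 B=10)
Step 3: fill(A) -> (A=7 B=10)
Step 4: empty(A) -> (A=0 B=10)
Step 5: fill(A) -> (A=7 B=10)
Step 6: empty(B) -> (A=7 B=0)
Step 7: pour(A -> B) -> (A=0 B=7)

Answer: 0 7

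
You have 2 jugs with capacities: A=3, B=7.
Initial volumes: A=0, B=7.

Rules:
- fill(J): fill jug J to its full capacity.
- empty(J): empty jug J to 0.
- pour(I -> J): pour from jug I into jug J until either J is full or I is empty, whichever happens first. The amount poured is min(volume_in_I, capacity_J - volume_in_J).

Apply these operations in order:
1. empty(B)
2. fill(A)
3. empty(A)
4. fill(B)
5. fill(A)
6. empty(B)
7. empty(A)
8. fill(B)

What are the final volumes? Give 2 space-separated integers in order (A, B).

Step 1: empty(B) -> (A=0 B=0)
Step 2: fill(A) -> (A=3 B=0)
Step 3: empty(A) -> (A=0 B=0)
Step 4: fill(B) -> (A=0 B=7)
Step 5: fill(A) -> (A=3 B=7)
Step 6: empty(B) -> (A=3 B=0)
Step 7: empty(A) -> (A=0 B=0)
Step 8: fill(B) -> (A=0 B=7)

Answer: 0 7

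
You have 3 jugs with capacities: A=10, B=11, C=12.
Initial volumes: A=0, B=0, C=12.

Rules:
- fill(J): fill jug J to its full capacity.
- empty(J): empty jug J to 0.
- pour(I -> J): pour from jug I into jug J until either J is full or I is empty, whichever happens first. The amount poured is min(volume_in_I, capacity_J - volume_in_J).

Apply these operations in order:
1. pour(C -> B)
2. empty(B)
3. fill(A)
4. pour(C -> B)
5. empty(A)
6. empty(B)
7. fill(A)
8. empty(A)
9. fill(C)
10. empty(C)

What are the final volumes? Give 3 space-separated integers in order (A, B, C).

Answer: 0 0 0

Derivation:
Step 1: pour(C -> B) -> (A=0 B=11 C=1)
Step 2: empty(B) -> (A=0 B=0 C=1)
Step 3: fill(A) -> (A=10 B=0 C=1)
Step 4: pour(C -> B) -> (A=10 B=1 C=0)
Step 5: empty(A) -> (A=0 B=1 C=0)
Step 6: empty(B) -> (A=0 B=0 C=0)
Step 7: fill(A) -> (A=10 B=0 C=0)
Step 8: empty(A) -> (A=0 B=0 C=0)
Step 9: fill(C) -> (A=0 B=0 C=12)
Step 10: empty(C) -> (A=0 B=0 C=0)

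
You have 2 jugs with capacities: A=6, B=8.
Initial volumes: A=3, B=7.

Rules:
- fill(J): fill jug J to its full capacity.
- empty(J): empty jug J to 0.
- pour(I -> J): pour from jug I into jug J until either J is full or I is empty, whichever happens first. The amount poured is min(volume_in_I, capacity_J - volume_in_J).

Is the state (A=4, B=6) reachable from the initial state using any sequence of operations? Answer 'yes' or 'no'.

Answer: no

Derivation:
BFS explored all 29 reachable states.
Reachable set includes: (0,0), (0,1), (0,2), (0,3), (0,4), (0,5), (0,6), (0,7), (0,8), (1,0), (1,8), (2,0) ...
Target (A=4, B=6) not in reachable set → no.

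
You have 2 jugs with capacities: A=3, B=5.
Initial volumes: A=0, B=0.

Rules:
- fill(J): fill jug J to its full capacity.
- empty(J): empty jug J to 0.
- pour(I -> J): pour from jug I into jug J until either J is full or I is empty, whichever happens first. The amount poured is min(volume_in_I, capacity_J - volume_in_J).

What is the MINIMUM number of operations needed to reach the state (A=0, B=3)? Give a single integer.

BFS from (A=0, B=0). One shortest path:
  1. fill(A) -> (A=3 B=0)
  2. pour(A -> B) -> (A=0 B=3)
Reached target in 2 moves.

Answer: 2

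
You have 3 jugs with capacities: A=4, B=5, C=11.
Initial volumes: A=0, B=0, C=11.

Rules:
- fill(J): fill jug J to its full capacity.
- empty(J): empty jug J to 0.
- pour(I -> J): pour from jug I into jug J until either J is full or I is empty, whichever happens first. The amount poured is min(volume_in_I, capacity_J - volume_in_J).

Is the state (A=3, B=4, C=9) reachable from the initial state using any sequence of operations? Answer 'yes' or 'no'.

BFS explored all 240 reachable states.
Reachable set includes: (0,0,0), (0,0,1), (0,0,2), (0,0,3), (0,0,4), (0,0,5), (0,0,6), (0,0,7), (0,0,8), (0,0,9), (0,0,10), (0,0,11) ...
Target (A=3, B=4, C=9) not in reachable set → no.

Answer: no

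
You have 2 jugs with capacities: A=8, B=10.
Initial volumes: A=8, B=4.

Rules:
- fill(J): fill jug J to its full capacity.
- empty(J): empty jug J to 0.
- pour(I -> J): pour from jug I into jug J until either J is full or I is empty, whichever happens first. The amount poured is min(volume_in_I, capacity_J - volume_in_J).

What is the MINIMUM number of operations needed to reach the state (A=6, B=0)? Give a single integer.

BFS from (A=8, B=4). One shortest path:
  1. empty(B) -> (A=8 B=0)
  2. pour(A -> B) -> (A=0 B=8)
  3. fill(A) -> (A=8 B=8)
  4. pour(A -> B) -> (A=6 B=10)
  5. empty(B) -> (A=6 B=0)
Reached target in 5 moves.

Answer: 5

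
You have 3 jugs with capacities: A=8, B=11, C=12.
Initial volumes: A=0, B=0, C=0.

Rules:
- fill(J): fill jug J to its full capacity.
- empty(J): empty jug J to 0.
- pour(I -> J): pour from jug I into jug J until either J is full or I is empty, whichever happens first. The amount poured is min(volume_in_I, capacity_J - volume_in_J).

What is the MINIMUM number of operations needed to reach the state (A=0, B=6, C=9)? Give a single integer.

Answer: 8

Derivation:
BFS from (A=0, B=0, C=0). One shortest path:
  1. fill(B) -> (A=0 B=11 C=0)
  2. fill(C) -> (A=0 B=11 C=12)
  3. pour(B -> A) -> (A=8 B=3 C=12)
  4. empty(A) -> (A=0 B=3 C=12)
  5. pour(B -> A) -> (A=3 B=0 C=12)
  6. pour(C -> B) -> (A=3 B=11 C=1)
  7. pour(B -> A) -> (A=8 B=6 C=1)
  8. pour(A -> C) -> (A=0 B=6 C=9)
Reached target in 8 moves.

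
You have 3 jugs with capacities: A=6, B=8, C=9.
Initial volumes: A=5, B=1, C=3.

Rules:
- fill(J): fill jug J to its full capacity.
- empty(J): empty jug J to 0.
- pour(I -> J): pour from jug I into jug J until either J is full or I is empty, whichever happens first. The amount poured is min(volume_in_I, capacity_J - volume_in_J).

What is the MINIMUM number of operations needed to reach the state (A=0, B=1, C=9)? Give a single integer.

Answer: 2

Derivation:
BFS from (A=5, B=1, C=3). One shortest path:
  1. fill(A) -> (A=6 B=1 C=3)
  2. pour(A -> C) -> (A=0 B=1 C=9)
Reached target in 2 moves.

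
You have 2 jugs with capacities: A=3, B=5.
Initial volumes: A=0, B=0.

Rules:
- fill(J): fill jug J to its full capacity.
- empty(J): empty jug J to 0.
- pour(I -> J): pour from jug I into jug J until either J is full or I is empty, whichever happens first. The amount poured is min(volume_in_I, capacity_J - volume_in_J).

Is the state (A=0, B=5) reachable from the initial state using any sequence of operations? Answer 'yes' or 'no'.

Answer: yes

Derivation:
BFS from (A=0, B=0):
  1. fill(B) -> (A=0 B=5)
Target reached → yes.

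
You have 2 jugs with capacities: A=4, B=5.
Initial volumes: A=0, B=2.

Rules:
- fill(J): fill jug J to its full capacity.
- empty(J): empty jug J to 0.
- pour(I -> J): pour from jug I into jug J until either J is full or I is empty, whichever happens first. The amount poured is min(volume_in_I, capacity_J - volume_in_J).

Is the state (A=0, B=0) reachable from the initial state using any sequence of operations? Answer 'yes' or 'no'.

Answer: yes

Derivation:
BFS from (A=0, B=2):
  1. empty(B) -> (A=0 B=0)
Target reached → yes.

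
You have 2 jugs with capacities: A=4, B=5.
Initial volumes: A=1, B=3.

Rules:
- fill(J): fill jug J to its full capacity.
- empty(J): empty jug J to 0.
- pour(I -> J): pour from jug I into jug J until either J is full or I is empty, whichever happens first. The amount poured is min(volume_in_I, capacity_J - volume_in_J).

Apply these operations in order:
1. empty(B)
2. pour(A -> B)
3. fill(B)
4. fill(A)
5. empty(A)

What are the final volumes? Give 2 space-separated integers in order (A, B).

Step 1: empty(B) -> (A=1 B=0)
Step 2: pour(A -> B) -> (A=0 B=1)
Step 3: fill(B) -> (A=0 B=5)
Step 4: fill(A) -> (A=4 B=5)
Step 5: empty(A) -> (A=0 B=5)

Answer: 0 5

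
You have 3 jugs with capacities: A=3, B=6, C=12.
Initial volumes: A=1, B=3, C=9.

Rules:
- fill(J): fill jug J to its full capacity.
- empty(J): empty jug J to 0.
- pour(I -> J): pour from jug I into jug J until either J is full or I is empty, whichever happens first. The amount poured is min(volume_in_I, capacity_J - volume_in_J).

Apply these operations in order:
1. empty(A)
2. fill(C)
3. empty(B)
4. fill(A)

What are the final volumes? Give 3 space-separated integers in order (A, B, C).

Answer: 3 0 12

Derivation:
Step 1: empty(A) -> (A=0 B=3 C=9)
Step 2: fill(C) -> (A=0 B=3 C=12)
Step 3: empty(B) -> (A=0 B=0 C=12)
Step 4: fill(A) -> (A=3 B=0 C=12)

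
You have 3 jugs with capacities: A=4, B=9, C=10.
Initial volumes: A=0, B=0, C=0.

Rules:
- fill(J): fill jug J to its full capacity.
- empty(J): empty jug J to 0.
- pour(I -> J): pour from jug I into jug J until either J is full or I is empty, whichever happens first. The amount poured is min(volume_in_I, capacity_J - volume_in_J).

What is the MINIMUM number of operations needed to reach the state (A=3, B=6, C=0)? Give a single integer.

Answer: 8

Derivation:
BFS from (A=0, B=0, C=0). One shortest path:
  1. fill(A) -> (A=4 B=0 C=0)
  2. fill(B) -> (A=4 B=9 C=0)
  3. pour(A -> C) -> (A=0 B=9 C=4)
  4. pour(B -> C) -> (A=0 B=3 C=10)
  5. pour(C -> A) -> (A=4 B=3 C=6)
  6. empty(A) -> (A=0 B=3 C=6)
  7. pour(B -> A) -> (A=3 B=0 C=6)
  8. pour(C -> B) -> (A=3 B=6 C=0)
Reached target in 8 moves.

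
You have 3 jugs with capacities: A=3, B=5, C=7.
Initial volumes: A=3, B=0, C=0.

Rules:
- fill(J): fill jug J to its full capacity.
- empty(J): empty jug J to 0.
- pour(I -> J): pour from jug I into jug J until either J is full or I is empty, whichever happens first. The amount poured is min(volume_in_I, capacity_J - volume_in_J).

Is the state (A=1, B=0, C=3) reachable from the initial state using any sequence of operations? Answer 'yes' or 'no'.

Answer: yes

Derivation:
BFS from (A=3, B=0, C=0):
  1. pour(A -> B) -> (A=0 B=3 C=0)
  2. fill(A) -> (A=3 B=3 C=0)
  3. pour(A -> C) -> (A=0 B=3 C=3)
  4. fill(A) -> (A=3 B=3 C=3)
  5. pour(A -> B) -> (A=1 B=5 C=3)
  6. empty(B) -> (A=1 B=0 C=3)
Target reached → yes.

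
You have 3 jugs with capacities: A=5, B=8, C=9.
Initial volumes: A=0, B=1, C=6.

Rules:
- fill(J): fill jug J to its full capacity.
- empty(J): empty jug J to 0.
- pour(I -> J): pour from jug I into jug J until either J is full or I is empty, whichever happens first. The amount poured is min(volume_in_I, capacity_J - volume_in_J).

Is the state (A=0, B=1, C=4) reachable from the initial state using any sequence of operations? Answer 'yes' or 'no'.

BFS from (A=0, B=1, C=6):
  1. fill(C) -> (A=0 B=1 C=9)
  2. pour(C -> A) -> (A=5 B=1 C=4)
  3. empty(A) -> (A=0 B=1 C=4)
Target reached → yes.

Answer: yes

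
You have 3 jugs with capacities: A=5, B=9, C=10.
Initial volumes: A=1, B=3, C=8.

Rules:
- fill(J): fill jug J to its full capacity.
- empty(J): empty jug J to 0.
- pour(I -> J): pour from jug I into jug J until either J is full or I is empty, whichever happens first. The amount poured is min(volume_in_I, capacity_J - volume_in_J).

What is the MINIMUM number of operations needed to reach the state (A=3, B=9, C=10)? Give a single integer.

Answer: 3

Derivation:
BFS from (A=1, B=3, C=8). One shortest path:
  1. fill(A) -> (A=5 B=3 C=8)
  2. fill(B) -> (A=5 B=9 C=8)
  3. pour(A -> C) -> (A=3 B=9 C=10)
Reached target in 3 moves.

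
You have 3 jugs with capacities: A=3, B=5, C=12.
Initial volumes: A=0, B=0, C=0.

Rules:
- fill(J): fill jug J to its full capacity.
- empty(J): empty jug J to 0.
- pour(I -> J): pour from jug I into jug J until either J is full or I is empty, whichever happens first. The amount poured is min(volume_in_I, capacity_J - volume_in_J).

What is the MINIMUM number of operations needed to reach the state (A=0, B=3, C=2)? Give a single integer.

Answer: 4

Derivation:
BFS from (A=0, B=0, C=0). One shortest path:
  1. fill(B) -> (A=0 B=5 C=0)
  2. pour(B -> A) -> (A=3 B=2 C=0)
  3. pour(B -> C) -> (A=3 B=0 C=2)
  4. pour(A -> B) -> (A=0 B=3 C=2)
Reached target in 4 moves.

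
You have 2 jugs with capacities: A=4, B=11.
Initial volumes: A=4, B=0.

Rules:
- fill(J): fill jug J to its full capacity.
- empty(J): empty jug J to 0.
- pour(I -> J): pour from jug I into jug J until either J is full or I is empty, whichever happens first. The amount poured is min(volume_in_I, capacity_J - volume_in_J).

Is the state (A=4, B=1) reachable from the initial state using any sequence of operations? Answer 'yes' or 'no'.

Answer: yes

Derivation:
BFS from (A=4, B=0):
  1. pour(A -> B) -> (A=0 B=4)
  2. fill(A) -> (A=4 B=4)
  3. pour(A -> B) -> (A=0 B=8)
  4. fill(A) -> (A=4 B=8)
  5. pour(A -> B) -> (A=1 B=11)
  6. empty(B) -> (A=1 B=0)
  7. pour(A -> B) -> (A=0 B=1)
  8. fill(A) -> (A=4 B=1)
Target reached → yes.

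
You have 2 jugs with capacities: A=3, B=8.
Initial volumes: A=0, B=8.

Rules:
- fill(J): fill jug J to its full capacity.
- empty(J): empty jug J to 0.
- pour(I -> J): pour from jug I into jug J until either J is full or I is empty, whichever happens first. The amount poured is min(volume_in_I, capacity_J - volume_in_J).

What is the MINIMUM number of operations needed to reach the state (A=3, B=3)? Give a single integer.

BFS from (A=0, B=8). One shortest path:
  1. fill(A) -> (A=3 B=8)
  2. empty(B) -> (A=3 B=0)
  3. pour(A -> B) -> (A=0 B=3)
  4. fill(A) -> (A=3 B=3)
Reached target in 4 moves.

Answer: 4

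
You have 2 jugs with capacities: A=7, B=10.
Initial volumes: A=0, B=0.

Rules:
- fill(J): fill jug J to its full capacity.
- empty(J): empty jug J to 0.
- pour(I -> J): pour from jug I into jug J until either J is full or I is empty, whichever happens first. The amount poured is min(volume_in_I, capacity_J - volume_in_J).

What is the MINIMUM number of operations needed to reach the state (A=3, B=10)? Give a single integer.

BFS from (A=0, B=0). One shortest path:
  1. fill(B) -> (A=0 B=10)
  2. pour(B -> A) -> (A=7 B=3)
  3. empty(A) -> (A=0 B=3)
  4. pour(B -> A) -> (A=3 B=0)
  5. fill(B) -> (A=3 B=10)
Reached target in 5 moves.

Answer: 5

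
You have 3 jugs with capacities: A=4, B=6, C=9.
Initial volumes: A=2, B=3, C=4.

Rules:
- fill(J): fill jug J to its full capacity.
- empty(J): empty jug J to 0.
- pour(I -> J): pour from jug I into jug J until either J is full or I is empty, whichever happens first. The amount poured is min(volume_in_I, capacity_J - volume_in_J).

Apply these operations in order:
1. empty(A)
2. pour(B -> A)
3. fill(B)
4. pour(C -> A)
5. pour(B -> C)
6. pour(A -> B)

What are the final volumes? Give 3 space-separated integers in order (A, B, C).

Step 1: empty(A) -> (A=0 B=3 C=4)
Step 2: pour(B -> A) -> (A=3 B=0 C=4)
Step 3: fill(B) -> (A=3 B=6 C=4)
Step 4: pour(C -> A) -> (A=4 B=6 C=3)
Step 5: pour(B -> C) -> (A=4 B=0 C=9)
Step 6: pour(A -> B) -> (A=0 B=4 C=9)

Answer: 0 4 9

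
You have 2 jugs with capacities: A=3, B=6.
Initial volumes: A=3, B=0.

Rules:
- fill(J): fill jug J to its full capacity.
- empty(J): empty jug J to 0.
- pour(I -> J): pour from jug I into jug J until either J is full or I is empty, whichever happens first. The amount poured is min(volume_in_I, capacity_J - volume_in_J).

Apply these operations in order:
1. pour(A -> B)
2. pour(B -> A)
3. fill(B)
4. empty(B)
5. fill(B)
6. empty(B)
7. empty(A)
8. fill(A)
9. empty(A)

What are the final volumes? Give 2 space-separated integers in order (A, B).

Step 1: pour(A -> B) -> (A=0 B=3)
Step 2: pour(B -> A) -> (A=3 B=0)
Step 3: fill(B) -> (A=3 B=6)
Step 4: empty(B) -> (A=3 B=0)
Step 5: fill(B) -> (A=3 B=6)
Step 6: empty(B) -> (A=3 B=0)
Step 7: empty(A) -> (A=0 B=0)
Step 8: fill(A) -> (A=3 B=0)
Step 9: empty(A) -> (A=0 B=0)

Answer: 0 0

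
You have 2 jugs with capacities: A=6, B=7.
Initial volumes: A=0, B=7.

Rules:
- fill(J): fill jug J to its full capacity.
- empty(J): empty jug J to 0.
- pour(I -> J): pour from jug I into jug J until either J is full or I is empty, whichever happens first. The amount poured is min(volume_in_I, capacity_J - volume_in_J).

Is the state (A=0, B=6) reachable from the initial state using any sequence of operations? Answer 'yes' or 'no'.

Answer: yes

Derivation:
BFS from (A=0, B=7):
  1. fill(A) -> (A=6 B=7)
  2. empty(B) -> (A=6 B=0)
  3. pour(A -> B) -> (A=0 B=6)
Target reached → yes.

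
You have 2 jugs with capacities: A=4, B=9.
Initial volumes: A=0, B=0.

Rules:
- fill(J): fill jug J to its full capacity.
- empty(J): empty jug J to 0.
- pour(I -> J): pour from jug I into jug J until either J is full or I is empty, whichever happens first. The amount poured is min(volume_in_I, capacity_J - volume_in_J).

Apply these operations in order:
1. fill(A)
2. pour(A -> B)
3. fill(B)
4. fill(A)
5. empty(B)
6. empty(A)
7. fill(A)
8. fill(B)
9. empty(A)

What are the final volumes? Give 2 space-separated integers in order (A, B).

Step 1: fill(A) -> (A=4 B=0)
Step 2: pour(A -> B) -> (A=0 B=4)
Step 3: fill(B) -> (A=0 B=9)
Step 4: fill(A) -> (A=4 B=9)
Step 5: empty(B) -> (A=4 B=0)
Step 6: empty(A) -> (A=0 B=0)
Step 7: fill(A) -> (A=4 B=0)
Step 8: fill(B) -> (A=4 B=9)
Step 9: empty(A) -> (A=0 B=9)

Answer: 0 9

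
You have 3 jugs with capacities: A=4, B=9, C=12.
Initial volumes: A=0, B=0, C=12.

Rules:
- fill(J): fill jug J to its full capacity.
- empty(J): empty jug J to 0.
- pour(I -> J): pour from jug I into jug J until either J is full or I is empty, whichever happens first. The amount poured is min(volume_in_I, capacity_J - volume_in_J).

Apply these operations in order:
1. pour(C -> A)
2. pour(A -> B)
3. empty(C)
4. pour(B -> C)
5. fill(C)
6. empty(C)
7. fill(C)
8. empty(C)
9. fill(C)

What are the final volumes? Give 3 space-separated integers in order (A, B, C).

Answer: 0 0 12

Derivation:
Step 1: pour(C -> A) -> (A=4 B=0 C=8)
Step 2: pour(A -> B) -> (A=0 B=4 C=8)
Step 3: empty(C) -> (A=0 B=4 C=0)
Step 4: pour(B -> C) -> (A=0 B=0 C=4)
Step 5: fill(C) -> (A=0 B=0 C=12)
Step 6: empty(C) -> (A=0 B=0 C=0)
Step 7: fill(C) -> (A=0 B=0 C=12)
Step 8: empty(C) -> (A=0 B=0 C=0)
Step 9: fill(C) -> (A=0 B=0 C=12)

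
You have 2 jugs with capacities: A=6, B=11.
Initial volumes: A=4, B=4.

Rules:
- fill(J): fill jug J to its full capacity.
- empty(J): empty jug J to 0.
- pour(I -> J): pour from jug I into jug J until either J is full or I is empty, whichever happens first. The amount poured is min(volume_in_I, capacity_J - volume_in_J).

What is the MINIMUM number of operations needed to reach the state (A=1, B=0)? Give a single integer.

Answer: 6

Derivation:
BFS from (A=4, B=4). One shortest path:
  1. fill(A) -> (A=6 B=4)
  2. empty(B) -> (A=6 B=0)
  3. pour(A -> B) -> (A=0 B=6)
  4. fill(A) -> (A=6 B=6)
  5. pour(A -> B) -> (A=1 B=11)
  6. empty(B) -> (A=1 B=0)
Reached target in 6 moves.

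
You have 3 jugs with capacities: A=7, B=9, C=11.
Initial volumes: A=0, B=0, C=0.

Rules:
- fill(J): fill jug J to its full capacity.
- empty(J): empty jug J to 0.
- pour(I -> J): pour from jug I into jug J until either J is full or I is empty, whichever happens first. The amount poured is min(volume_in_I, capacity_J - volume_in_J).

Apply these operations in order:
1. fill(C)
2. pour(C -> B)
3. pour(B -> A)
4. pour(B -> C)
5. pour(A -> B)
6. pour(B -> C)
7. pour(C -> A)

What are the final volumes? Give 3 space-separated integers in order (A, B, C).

Answer: 7 0 4

Derivation:
Step 1: fill(C) -> (A=0 B=0 C=11)
Step 2: pour(C -> B) -> (A=0 B=9 C=2)
Step 3: pour(B -> A) -> (A=7 B=2 C=2)
Step 4: pour(B -> C) -> (A=7 B=0 C=4)
Step 5: pour(A -> B) -> (A=0 B=7 C=4)
Step 6: pour(B -> C) -> (A=0 B=0 C=11)
Step 7: pour(C -> A) -> (A=7 B=0 C=4)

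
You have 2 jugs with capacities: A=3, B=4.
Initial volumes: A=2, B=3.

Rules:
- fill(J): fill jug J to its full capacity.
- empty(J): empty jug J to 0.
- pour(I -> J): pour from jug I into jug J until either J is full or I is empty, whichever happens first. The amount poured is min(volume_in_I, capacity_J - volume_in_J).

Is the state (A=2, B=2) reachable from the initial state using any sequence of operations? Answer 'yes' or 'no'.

BFS explored all 15 reachable states.
Reachable set includes: (0,0), (0,1), (0,2), (0,3), (0,4), (1,0), (1,4), (2,0), (2,3), (2,4), (3,0), (3,1) ...
Target (A=2, B=2) not in reachable set → no.

Answer: no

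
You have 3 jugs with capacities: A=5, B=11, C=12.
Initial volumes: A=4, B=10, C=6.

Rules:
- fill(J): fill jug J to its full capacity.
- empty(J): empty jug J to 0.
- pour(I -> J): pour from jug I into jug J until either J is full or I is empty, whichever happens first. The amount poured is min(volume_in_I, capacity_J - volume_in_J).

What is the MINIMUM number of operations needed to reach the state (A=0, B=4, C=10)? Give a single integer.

BFS from (A=4, B=10, C=6). One shortest path:
  1. empty(C) -> (A=4 B=10 C=0)
  2. pour(B -> C) -> (A=4 B=0 C=10)
  3. pour(A -> B) -> (A=0 B=4 C=10)
Reached target in 3 moves.

Answer: 3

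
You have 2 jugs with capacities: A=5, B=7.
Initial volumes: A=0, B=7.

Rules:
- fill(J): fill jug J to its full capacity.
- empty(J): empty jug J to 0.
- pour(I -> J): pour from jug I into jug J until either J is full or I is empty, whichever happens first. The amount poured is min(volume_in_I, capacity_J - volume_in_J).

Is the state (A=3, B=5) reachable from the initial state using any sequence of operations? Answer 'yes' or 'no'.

BFS explored all 24 reachable states.
Reachable set includes: (0,0), (0,1), (0,2), (0,3), (0,4), (0,5), (0,6), (0,7), (1,0), (1,7), (2,0), (2,7) ...
Target (A=3, B=5) not in reachable set → no.

Answer: no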